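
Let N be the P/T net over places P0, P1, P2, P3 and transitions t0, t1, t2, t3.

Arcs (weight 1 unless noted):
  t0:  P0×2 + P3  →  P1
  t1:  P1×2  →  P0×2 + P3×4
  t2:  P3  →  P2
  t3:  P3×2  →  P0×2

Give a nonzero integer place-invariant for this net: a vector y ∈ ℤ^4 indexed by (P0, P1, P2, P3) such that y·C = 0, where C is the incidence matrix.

Incidence matrix C (rows=places, cols=transitions):
       t0   t1   t2   t3
   P0  -2    2    0    2
   P1   1   -2    0    0
   P2   0    0    1    0
   P3  -1    4   -1   -2

Candidate y = [1, 3, 1, 1]; check y·C column-wise:
  col t0: 1·-2 + 3·1 + 1·0 + 1·-1 = 0
  col t1: 1·2 + 3·-2 + 1·0 + 1·4 = 0
  col t2: 1·0 + 3·0 + 1·1 + 1·-1 = 0
  col t3: 1·2 + 3·0 + 1·0 + 1·-2 = 0

y = (P0:1, P1:3, P2:1, P3:1)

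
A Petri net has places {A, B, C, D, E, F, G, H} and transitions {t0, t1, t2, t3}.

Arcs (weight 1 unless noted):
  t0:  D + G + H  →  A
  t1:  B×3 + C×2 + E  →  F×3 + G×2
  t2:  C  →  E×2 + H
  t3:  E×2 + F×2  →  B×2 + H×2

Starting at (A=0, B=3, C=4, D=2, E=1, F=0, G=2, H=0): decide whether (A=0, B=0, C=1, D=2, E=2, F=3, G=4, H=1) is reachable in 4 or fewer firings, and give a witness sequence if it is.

YES — reachable via ⟨t1, t2⟩ (2 firings)

step 1: fire t1:  (A=0, B=3, C=4, D=2, E=1, F=0, G=2, H=0) → (A=0, B=0, C=2, D=2, E=0, F=3, G=4, H=0)
step 2: fire t2:  (A=0, B=0, C=2, D=2, E=0, F=3, G=4, H=0) → (A=0, B=0, C=1, D=2, E=2, F=3, G=4, H=1)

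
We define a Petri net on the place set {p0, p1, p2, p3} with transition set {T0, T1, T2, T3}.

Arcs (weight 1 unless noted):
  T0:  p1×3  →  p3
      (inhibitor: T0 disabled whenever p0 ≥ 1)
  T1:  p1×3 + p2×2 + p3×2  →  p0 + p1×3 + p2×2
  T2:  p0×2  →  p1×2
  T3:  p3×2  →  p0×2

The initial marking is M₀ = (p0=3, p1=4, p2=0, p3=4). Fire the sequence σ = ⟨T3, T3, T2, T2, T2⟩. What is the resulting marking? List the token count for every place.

(p0=1, p1=10, p2=0, p3=0)

step 1: fire T3:  (p0=3, p1=4, p2=0, p3=4) → (p0=5, p1=4, p2=0, p3=2)
step 2: fire T3:  (p0=5, p1=4, p2=0, p3=2) → (p0=7, p1=4, p2=0, p3=0)
step 3: fire T2:  (p0=7, p1=4, p2=0, p3=0) → (p0=5, p1=6, p2=0, p3=0)
step 4: fire T2:  (p0=5, p1=6, p2=0, p3=0) → (p0=3, p1=8, p2=0, p3=0)
step 5: fire T2:  (p0=3, p1=8, p2=0, p3=0) → (p0=1, p1=10, p2=0, p3=0)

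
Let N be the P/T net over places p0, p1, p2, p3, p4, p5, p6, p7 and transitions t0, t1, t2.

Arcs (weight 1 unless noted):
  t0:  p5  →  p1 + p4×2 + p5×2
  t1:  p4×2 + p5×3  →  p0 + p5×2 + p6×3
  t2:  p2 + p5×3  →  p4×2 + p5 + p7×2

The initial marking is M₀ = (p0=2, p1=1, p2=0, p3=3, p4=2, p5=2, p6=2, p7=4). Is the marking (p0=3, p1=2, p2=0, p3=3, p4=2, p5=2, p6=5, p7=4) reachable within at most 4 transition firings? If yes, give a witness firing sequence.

step 1: fire t0:  (p0=2, p1=1, p2=0, p3=3, p4=2, p5=2, p6=2, p7=4) → (p0=2, p1=2, p2=0, p3=3, p4=4, p5=3, p6=2, p7=4)
step 2: fire t1:  (p0=2, p1=2, p2=0, p3=3, p4=4, p5=3, p6=2, p7=4) → (p0=3, p1=2, p2=0, p3=3, p4=2, p5=2, p6=5, p7=4)

YES — reachable via ⟨t0, t1⟩ (2 firings)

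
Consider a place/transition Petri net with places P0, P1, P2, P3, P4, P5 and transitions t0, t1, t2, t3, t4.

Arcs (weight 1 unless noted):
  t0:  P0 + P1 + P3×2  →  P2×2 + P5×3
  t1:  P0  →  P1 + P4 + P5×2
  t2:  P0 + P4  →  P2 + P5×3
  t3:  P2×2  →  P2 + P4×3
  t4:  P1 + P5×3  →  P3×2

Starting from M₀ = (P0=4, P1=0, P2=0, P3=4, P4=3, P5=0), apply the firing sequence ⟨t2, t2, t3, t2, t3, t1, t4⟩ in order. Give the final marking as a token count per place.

step 1: fire t2:  (P0=4, P1=0, P2=0, P3=4, P4=3, P5=0) → (P0=3, P1=0, P2=1, P3=4, P4=2, P5=3)
step 2: fire t2:  (P0=3, P1=0, P2=1, P3=4, P4=2, P5=3) → (P0=2, P1=0, P2=2, P3=4, P4=1, P5=6)
step 3: fire t3:  (P0=2, P1=0, P2=2, P3=4, P4=1, P5=6) → (P0=2, P1=0, P2=1, P3=4, P4=4, P5=6)
step 4: fire t2:  (P0=2, P1=0, P2=1, P3=4, P4=4, P5=6) → (P0=1, P1=0, P2=2, P3=4, P4=3, P5=9)
step 5: fire t3:  (P0=1, P1=0, P2=2, P3=4, P4=3, P5=9) → (P0=1, P1=0, P2=1, P3=4, P4=6, P5=9)
step 6: fire t1:  (P0=1, P1=0, P2=1, P3=4, P4=6, P5=9) → (P0=0, P1=1, P2=1, P3=4, P4=7, P5=11)
step 7: fire t4:  (P0=0, P1=1, P2=1, P3=4, P4=7, P5=11) → (P0=0, P1=0, P2=1, P3=6, P4=7, P5=8)

(P0=0, P1=0, P2=1, P3=6, P4=7, P5=8)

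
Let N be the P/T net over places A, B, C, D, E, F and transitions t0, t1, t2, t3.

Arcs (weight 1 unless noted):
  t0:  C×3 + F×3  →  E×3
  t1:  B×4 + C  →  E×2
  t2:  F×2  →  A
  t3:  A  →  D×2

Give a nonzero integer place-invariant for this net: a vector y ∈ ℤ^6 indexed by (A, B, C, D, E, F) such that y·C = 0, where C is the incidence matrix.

Incidence matrix C (rows=places, cols=transitions):
       t0   t1   t2   t3
    A   0    0    1   -1
    B   0   -4    0    0
    C  -3   -1    0    0
    D   0    0    0    2
    E   3    2    0    0
    F  -3    0   -2    0

Candidate y = [0, 1, 4, 0, 4, 0]; check y·C column-wise:
  col t0: 1·0 + 4·-3 + 4·3 + 0·-3 = 0
  col t1: 1·-4 + 4·-1 + 4·2 = 0
  col t2: 0·1 + 1·0 + 4·0 + 4·0 + 0·-2 = 0
  col t3: 0·-1 + 1·0 + 4·0 + 0·2 + 4·0 = 0

y = (A:0, B:1, C:4, D:0, E:4, F:0)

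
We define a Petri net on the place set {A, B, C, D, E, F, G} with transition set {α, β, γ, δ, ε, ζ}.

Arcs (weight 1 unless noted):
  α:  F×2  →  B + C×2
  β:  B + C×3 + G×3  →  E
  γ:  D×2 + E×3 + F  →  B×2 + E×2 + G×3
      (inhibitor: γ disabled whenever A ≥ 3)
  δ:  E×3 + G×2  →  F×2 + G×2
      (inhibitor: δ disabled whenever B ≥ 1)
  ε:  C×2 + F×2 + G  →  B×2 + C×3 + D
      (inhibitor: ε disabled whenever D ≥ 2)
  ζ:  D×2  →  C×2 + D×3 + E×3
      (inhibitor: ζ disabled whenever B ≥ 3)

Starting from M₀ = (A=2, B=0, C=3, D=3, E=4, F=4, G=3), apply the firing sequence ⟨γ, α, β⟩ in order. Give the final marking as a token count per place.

step 1: fire γ:  (A=2, B=0, C=3, D=3, E=4, F=4, G=3) → (A=2, B=2, C=3, D=1, E=3, F=3, G=6)
step 2: fire α:  (A=2, B=2, C=3, D=1, E=3, F=3, G=6) → (A=2, B=3, C=5, D=1, E=3, F=1, G=6)
step 3: fire β:  (A=2, B=3, C=5, D=1, E=3, F=1, G=6) → (A=2, B=2, C=2, D=1, E=4, F=1, G=3)

(A=2, B=2, C=2, D=1, E=4, F=1, G=3)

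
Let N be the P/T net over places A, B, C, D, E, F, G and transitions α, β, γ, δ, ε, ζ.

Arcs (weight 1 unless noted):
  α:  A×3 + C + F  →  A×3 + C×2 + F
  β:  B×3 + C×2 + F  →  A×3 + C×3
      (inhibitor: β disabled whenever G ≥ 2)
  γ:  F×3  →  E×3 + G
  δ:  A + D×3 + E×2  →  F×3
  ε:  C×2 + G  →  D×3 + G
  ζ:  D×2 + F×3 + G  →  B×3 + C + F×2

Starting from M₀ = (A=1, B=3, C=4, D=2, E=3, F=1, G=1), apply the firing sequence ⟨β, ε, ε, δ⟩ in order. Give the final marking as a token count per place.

step 1: fire β:  (A=1, B=3, C=4, D=2, E=3, F=1, G=1) → (A=4, B=0, C=5, D=2, E=3, F=0, G=1)
step 2: fire ε:  (A=4, B=0, C=5, D=2, E=3, F=0, G=1) → (A=4, B=0, C=3, D=5, E=3, F=0, G=1)
step 3: fire ε:  (A=4, B=0, C=3, D=5, E=3, F=0, G=1) → (A=4, B=0, C=1, D=8, E=3, F=0, G=1)
step 4: fire δ:  (A=4, B=0, C=1, D=8, E=3, F=0, G=1) → (A=3, B=0, C=1, D=5, E=1, F=3, G=1)

(A=3, B=0, C=1, D=5, E=1, F=3, G=1)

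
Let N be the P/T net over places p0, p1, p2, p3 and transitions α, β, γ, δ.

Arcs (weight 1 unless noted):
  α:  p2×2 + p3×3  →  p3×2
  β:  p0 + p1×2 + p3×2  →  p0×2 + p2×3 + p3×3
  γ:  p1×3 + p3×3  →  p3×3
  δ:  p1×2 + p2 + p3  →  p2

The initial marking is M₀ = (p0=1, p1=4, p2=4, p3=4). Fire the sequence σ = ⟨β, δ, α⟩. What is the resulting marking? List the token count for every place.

(p0=2, p1=0, p2=5, p3=3)

step 1: fire β:  (p0=1, p1=4, p2=4, p3=4) → (p0=2, p1=2, p2=7, p3=5)
step 2: fire δ:  (p0=2, p1=2, p2=7, p3=5) → (p0=2, p1=0, p2=7, p3=4)
step 3: fire α:  (p0=2, p1=0, p2=7, p3=4) → (p0=2, p1=0, p2=5, p3=3)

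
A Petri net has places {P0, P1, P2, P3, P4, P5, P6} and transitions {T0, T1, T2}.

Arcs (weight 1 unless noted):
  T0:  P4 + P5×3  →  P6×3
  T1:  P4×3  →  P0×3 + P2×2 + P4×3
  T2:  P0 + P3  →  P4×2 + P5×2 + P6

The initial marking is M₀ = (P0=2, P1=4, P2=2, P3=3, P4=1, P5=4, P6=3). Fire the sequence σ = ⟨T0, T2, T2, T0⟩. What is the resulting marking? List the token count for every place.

step 1: fire T0:  (P0=2, P1=4, P2=2, P3=3, P4=1, P5=4, P6=3) → (P0=2, P1=4, P2=2, P3=3, P4=0, P5=1, P6=6)
step 2: fire T2:  (P0=2, P1=4, P2=2, P3=3, P4=0, P5=1, P6=6) → (P0=1, P1=4, P2=2, P3=2, P4=2, P5=3, P6=7)
step 3: fire T2:  (P0=1, P1=4, P2=2, P3=2, P4=2, P5=3, P6=7) → (P0=0, P1=4, P2=2, P3=1, P4=4, P5=5, P6=8)
step 4: fire T0:  (P0=0, P1=4, P2=2, P3=1, P4=4, P5=5, P6=8) → (P0=0, P1=4, P2=2, P3=1, P4=3, P5=2, P6=11)

(P0=0, P1=4, P2=2, P3=1, P4=3, P5=2, P6=11)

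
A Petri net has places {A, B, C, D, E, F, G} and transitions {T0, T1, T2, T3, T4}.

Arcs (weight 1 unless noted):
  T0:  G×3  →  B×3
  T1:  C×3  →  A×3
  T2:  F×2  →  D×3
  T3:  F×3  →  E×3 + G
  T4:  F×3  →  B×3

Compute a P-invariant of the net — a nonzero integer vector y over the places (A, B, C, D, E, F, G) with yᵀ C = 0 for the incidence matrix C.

y = (A:1, B:0, C:1, D:0, E:0, F:0, G:0)

Incidence matrix C (rows=places, cols=transitions):
       T0   T1   T2   T3   T4
    A   0    3    0    0    0
    B   3    0    0    0    3
    C   0   -3    0    0    0
    D   0    0    3    0    0
    E   0    0    0    3    0
    F   0    0   -2   -3   -3
    G  -3    0    0    1    0

Candidate y = [1, 0, 1, 0, 0, 0, 0]; check y·C column-wise:
  col T0: 1·0 + 0·3 + 1·0 + 0·-3 = 0
  col T1: 1·3 + 1·-3 = 0
  col T2: 1·0 + 1·0 + 0·3 + 0·-2 = 0
  col T3: 1·0 + 1·0 + 0·3 + 0·-3 + 0·1 = 0
  col T4: 1·0 + 0·3 + 1·0 + 0·-3 = 0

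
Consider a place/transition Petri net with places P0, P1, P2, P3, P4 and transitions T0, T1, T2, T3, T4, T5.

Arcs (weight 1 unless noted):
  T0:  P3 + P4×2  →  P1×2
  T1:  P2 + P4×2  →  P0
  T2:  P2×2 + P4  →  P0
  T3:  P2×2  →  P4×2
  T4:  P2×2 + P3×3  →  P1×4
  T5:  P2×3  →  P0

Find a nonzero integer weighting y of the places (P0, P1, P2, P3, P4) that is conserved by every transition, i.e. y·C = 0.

Incidence matrix C (rows=places, cols=transitions):
       T0   T1   T2   T3   T4   T5
   P0   0    1    1    0    0    1
   P1   2    0    0    0    4    0
   P2   0   -1   -2   -2   -2   -3
   P3  -1    0    0    0   -3    0
   P4  -2   -2   -1    2    0    0

Candidate y = [3, 2, 1, 2, 1]; check y·C column-wise:
  col T0: 3·0 + 2·2 + 1·0 + 2·-1 + 1·-2 = 0
  col T1: 3·1 + 2·0 + 1·-1 + 2·0 + 1·-2 = 0
  col T2: 3·1 + 2·0 + 1·-2 + 2·0 + 1·-1 = 0
  col T3: 3·0 + 2·0 + 1·-2 + 2·0 + 1·2 = 0
  col T4: 3·0 + 2·4 + 1·-2 + 2·-3 + 1·0 = 0
  col T5: 3·1 + 2·0 + 1·-3 + 2·0 + 1·0 = 0

y = (P0:3, P1:2, P2:1, P3:2, P4:1)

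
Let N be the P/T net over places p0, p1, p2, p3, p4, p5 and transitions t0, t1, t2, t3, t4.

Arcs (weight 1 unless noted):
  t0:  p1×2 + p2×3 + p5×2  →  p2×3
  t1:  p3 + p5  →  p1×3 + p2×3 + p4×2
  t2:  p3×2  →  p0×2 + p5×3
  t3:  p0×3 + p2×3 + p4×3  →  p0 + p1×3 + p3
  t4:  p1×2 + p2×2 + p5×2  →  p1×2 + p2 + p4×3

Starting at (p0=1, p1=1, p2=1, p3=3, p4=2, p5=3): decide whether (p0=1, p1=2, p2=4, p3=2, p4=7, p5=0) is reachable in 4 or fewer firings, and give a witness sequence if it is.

depth 0: 1 marking
depth 1: 3 markings reached so far
depth 2: 7 markings reached so far
depth 3: 11 markings reached so far
depth 4: 17 markings reached so far
target is not among the 17 markings reachable within 4 steps

NO — not reachable within 4 firings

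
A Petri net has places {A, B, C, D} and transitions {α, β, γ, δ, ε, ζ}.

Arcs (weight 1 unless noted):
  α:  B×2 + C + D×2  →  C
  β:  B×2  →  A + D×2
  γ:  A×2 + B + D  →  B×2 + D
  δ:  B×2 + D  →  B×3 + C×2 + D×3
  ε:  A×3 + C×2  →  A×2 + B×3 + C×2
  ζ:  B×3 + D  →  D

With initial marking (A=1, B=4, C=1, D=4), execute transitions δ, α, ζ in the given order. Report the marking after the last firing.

step 1: fire δ:  (A=1, B=4, C=1, D=4) → (A=1, B=5, C=3, D=6)
step 2: fire α:  (A=1, B=5, C=3, D=6) → (A=1, B=3, C=3, D=4)
step 3: fire ζ:  (A=1, B=3, C=3, D=4) → (A=1, B=0, C=3, D=4)

(A=1, B=0, C=3, D=4)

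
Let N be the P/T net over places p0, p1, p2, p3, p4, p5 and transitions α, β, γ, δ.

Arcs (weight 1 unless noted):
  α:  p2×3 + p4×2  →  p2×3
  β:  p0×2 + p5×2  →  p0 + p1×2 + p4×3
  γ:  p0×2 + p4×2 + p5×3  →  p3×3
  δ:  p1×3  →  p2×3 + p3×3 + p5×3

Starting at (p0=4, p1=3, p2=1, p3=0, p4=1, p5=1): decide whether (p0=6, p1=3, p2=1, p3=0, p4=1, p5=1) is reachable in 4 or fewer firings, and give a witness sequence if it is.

depth 0: 1 marking
depth 1: 2 markings reached so far
depth 2: 3 markings reached so far
depth 3: 5 markings reached so far
depth 4: 8 markings reached so far
target is not among the 8 markings reachable within 4 steps

NO — not reachable within 4 firings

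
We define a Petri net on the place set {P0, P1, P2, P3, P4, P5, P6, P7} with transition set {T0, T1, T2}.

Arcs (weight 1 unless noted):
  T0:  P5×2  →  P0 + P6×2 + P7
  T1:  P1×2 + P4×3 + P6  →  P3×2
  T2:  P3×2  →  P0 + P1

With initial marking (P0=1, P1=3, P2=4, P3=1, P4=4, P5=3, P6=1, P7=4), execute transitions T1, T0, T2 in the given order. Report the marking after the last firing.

(P0=3, P1=2, P2=4, P3=1, P4=1, P5=1, P6=2, P7=5)

step 1: fire T1:  (P0=1, P1=3, P2=4, P3=1, P4=4, P5=3, P6=1, P7=4) → (P0=1, P1=1, P2=4, P3=3, P4=1, P5=3, P6=0, P7=4)
step 2: fire T0:  (P0=1, P1=1, P2=4, P3=3, P4=1, P5=3, P6=0, P7=4) → (P0=2, P1=1, P2=4, P3=3, P4=1, P5=1, P6=2, P7=5)
step 3: fire T2:  (P0=2, P1=1, P2=4, P3=3, P4=1, P5=1, P6=2, P7=5) → (P0=3, P1=2, P2=4, P3=1, P4=1, P5=1, P6=2, P7=5)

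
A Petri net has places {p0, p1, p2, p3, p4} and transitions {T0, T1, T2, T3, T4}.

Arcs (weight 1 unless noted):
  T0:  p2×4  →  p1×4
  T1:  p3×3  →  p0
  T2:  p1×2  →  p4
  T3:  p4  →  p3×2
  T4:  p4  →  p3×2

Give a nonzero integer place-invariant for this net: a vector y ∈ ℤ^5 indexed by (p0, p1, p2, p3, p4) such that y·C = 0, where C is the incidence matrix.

Incidence matrix C (rows=places, cols=transitions):
       T0   T1   T2   T3   T4
   p0   0    1    0    0    0
   p1   4    0   -2    0    0
   p2  -4    0    0    0    0
   p3   0   -3    0    2    2
   p4   0    0    1   -1   -1

Candidate y = [3, 1, 1, 1, 2]; check y·C column-wise:
  col T0: 3·0 + 1·4 + 1·-4 + 1·0 + 2·0 = 0
  col T1: 3·1 + 1·0 + 1·0 + 1·-3 + 2·0 = 0
  col T2: 3·0 + 1·-2 + 1·0 + 1·0 + 2·1 = 0
  col T3: 3·0 + 1·0 + 1·0 + 1·2 + 2·-1 = 0
  col T4: 3·0 + 1·0 + 1·0 + 1·2 + 2·-1 = 0

y = (p0:3, p1:1, p2:1, p3:1, p4:2)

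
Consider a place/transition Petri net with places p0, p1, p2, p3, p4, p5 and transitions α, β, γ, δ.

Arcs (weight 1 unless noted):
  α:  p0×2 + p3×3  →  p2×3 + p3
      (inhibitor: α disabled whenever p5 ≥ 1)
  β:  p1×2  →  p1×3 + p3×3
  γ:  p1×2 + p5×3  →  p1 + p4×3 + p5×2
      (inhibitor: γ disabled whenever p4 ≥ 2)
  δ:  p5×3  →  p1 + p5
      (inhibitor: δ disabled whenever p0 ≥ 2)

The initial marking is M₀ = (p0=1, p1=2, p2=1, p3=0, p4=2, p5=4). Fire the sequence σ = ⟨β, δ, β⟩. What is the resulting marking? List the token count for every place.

(p0=1, p1=5, p2=1, p3=6, p4=2, p5=2)

step 1: fire β:  (p0=1, p1=2, p2=1, p3=0, p4=2, p5=4) → (p0=1, p1=3, p2=1, p3=3, p4=2, p5=4)
step 2: fire δ:  (p0=1, p1=3, p2=1, p3=3, p4=2, p5=4) → (p0=1, p1=4, p2=1, p3=3, p4=2, p5=2)
step 3: fire β:  (p0=1, p1=4, p2=1, p3=3, p4=2, p5=2) → (p0=1, p1=5, p2=1, p3=6, p4=2, p5=2)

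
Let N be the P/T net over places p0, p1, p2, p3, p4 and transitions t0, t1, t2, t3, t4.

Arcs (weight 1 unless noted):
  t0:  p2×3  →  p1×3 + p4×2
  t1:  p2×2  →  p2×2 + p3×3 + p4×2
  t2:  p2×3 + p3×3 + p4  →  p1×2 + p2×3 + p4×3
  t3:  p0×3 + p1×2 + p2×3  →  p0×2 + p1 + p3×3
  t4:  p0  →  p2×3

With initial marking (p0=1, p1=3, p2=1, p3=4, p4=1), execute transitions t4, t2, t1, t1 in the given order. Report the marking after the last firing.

step 1: fire t4:  (p0=1, p1=3, p2=1, p3=4, p4=1) → (p0=0, p1=3, p2=4, p3=4, p4=1)
step 2: fire t2:  (p0=0, p1=3, p2=4, p3=4, p4=1) → (p0=0, p1=5, p2=4, p3=1, p4=3)
step 3: fire t1:  (p0=0, p1=5, p2=4, p3=1, p4=3) → (p0=0, p1=5, p2=4, p3=4, p4=5)
step 4: fire t1:  (p0=0, p1=5, p2=4, p3=4, p4=5) → (p0=0, p1=5, p2=4, p3=7, p4=7)

(p0=0, p1=5, p2=4, p3=7, p4=7)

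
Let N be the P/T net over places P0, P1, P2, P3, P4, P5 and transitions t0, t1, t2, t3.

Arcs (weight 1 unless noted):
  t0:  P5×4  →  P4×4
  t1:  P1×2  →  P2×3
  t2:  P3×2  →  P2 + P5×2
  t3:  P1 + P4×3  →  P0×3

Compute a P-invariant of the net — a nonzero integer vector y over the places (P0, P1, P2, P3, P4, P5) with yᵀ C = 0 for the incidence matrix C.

y = (P0:1, P1:3, P2:2, P3:1, P4:0, P5:0)

Incidence matrix C (rows=places, cols=transitions):
       t0   t1   t2   t3
   P0   0    0    0    3
   P1   0   -2    0   -1
   P2   0    3    1    0
   P3   0    0   -2    0
   P4   4    0    0   -3
   P5  -4    0    2    0

Candidate y = [1, 3, 2, 1, 0, 0]; check y·C column-wise:
  col t0: 1·0 + 3·0 + 2·0 + 1·0 + 0·4 + 0·-4 = 0
  col t1: 1·0 + 3·-2 + 2·3 + 1·0 = 0
  col t2: 1·0 + 3·0 + 2·1 + 1·-2 + 0·2 = 0
  col t3: 1·3 + 3·-1 + 2·0 + 1·0 + 0·-3 = 0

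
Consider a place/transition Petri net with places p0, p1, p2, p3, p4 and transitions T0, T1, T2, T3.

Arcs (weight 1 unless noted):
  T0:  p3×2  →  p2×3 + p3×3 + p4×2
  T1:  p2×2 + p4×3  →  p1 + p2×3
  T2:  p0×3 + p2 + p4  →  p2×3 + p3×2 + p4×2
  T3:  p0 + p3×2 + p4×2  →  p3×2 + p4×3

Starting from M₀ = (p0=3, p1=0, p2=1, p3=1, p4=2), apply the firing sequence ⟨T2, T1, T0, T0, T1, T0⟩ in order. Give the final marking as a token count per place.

(p0=0, p1=2, p2=14, p3=6, p4=3)

step 1: fire T2:  (p0=3, p1=0, p2=1, p3=1, p4=2) → (p0=0, p1=0, p2=3, p3=3, p4=3)
step 2: fire T1:  (p0=0, p1=0, p2=3, p3=3, p4=3) → (p0=0, p1=1, p2=4, p3=3, p4=0)
step 3: fire T0:  (p0=0, p1=1, p2=4, p3=3, p4=0) → (p0=0, p1=1, p2=7, p3=4, p4=2)
step 4: fire T0:  (p0=0, p1=1, p2=7, p3=4, p4=2) → (p0=0, p1=1, p2=10, p3=5, p4=4)
step 5: fire T1:  (p0=0, p1=1, p2=10, p3=5, p4=4) → (p0=0, p1=2, p2=11, p3=5, p4=1)
step 6: fire T0:  (p0=0, p1=2, p2=11, p3=5, p4=1) → (p0=0, p1=2, p2=14, p3=6, p4=3)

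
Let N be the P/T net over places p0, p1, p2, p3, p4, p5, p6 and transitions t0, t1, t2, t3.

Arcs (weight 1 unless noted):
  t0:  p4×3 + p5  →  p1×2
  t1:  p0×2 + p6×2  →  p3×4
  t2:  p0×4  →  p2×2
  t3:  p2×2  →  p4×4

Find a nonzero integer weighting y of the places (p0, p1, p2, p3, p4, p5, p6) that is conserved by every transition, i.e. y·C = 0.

Incidence matrix C (rows=places, cols=transitions):
       t0   t1   t2   t3
   p0   0   -2   -4    0
   p1   2    0    0    0
   p2   0    0    2   -2
   p3   0    4    0    0
   p4  -3    0    0    4
   p5  -1    0    0    0
   p6   0   -2    0    0

Candidate y = [2, 3, 4, 1, 2, 0, 0]; check y·C column-wise:
  col t0: 2·0 + 3·2 + 4·0 + 1·0 + 2·-3 + 0·-1 = 0
  col t1: 2·-2 + 3·0 + 4·0 + 1·4 + 2·0 + 0·-2 = 0
  col t2: 2·-4 + 3·0 + 4·2 + 1·0 + 2·0 = 0
  col t3: 2·0 + 3·0 + 4·-2 + 1·0 + 2·4 = 0

y = (p0:2, p1:3, p2:4, p3:1, p4:2, p5:0, p6:0)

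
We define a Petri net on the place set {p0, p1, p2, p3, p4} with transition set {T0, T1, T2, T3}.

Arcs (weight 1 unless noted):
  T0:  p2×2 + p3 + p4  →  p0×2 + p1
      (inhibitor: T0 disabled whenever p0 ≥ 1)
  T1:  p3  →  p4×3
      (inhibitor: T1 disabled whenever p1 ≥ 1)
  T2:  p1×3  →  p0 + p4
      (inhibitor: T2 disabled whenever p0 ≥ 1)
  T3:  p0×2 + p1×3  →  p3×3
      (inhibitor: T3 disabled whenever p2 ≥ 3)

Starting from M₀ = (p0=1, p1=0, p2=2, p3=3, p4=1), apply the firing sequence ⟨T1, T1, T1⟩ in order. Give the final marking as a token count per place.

(p0=1, p1=0, p2=2, p3=0, p4=10)

step 1: fire T1:  (p0=1, p1=0, p2=2, p3=3, p4=1) → (p0=1, p1=0, p2=2, p3=2, p4=4)
step 2: fire T1:  (p0=1, p1=0, p2=2, p3=2, p4=4) → (p0=1, p1=0, p2=2, p3=1, p4=7)
step 3: fire T1:  (p0=1, p1=0, p2=2, p3=1, p4=7) → (p0=1, p1=0, p2=2, p3=0, p4=10)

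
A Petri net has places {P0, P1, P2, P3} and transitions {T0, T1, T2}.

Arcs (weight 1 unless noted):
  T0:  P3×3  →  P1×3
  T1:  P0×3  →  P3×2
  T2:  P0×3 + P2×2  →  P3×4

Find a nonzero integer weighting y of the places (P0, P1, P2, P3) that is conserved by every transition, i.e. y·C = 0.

y = (P0:2, P1:3, P2:3, P3:3)

Incidence matrix C (rows=places, cols=transitions):
       T0   T1   T2
   P0   0   -3   -3
   P1   3    0    0
   P2   0    0   -2
   P3  -3    2    4

Candidate y = [2, 3, 3, 3]; check y·C column-wise:
  col T0: 2·0 + 3·3 + 3·0 + 3·-3 = 0
  col T1: 2·-3 + 3·0 + 3·0 + 3·2 = 0
  col T2: 2·-3 + 3·0 + 3·-2 + 3·4 = 0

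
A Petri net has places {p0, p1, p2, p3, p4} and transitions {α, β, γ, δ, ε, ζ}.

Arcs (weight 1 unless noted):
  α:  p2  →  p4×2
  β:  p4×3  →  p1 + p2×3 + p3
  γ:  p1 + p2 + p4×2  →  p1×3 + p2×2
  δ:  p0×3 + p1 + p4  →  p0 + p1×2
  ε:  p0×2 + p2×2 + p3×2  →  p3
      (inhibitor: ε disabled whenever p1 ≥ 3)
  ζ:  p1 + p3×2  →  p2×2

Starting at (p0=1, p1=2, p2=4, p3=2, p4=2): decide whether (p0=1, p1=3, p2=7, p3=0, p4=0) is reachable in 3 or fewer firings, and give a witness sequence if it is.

step 1: fire γ:  (p0=1, p1=2, p2=4, p3=2, p4=2) → (p0=1, p1=4, p2=5, p3=2, p4=0)
step 2: fire ζ:  (p0=1, p1=4, p2=5, p3=2, p4=0) → (p0=1, p1=3, p2=7, p3=0, p4=0)

YES — reachable via ⟨γ, ζ⟩ (2 firings)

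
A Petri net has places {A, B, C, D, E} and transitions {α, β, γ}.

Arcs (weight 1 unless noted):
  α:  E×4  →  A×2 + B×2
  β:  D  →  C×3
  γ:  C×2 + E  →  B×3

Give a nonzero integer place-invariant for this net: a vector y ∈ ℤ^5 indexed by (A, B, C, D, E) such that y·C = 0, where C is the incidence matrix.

Incidence matrix C (rows=places, cols=transitions):
        α    β    γ
    A   2    0    0
    B   2    0    3
    C   0    3   -2
    D   0   -1    0
    E  -4    0   -1

Candidate y = [2, -2, -3, -9, 0]; check y·C column-wise:
  col α: 2·2 + -2·2 + -3·0 + -9·0 + 0·-4 = 0
  col β: 2·0 + -2·0 + -3·3 + -9·-1 = 0
  col γ: 2·0 + -2·3 + -3·-2 + -9·0 + 0·-1 = 0

y = (A:2, B:-2, C:-3, D:-9, E:0)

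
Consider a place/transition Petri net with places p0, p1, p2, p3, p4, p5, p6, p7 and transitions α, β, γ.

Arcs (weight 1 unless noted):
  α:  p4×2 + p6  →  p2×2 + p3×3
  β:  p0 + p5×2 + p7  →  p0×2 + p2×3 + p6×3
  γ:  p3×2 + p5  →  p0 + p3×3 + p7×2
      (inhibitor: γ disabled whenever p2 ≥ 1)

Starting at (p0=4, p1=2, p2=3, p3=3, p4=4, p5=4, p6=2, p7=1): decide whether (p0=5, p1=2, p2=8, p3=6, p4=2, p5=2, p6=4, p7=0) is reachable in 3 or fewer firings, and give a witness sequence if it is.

step 1: fire α:  (p0=4, p1=2, p2=3, p3=3, p4=4, p5=4, p6=2, p7=1) → (p0=4, p1=2, p2=5, p3=6, p4=2, p5=4, p6=1, p7=1)
step 2: fire β:  (p0=4, p1=2, p2=5, p3=6, p4=2, p5=4, p6=1, p7=1) → (p0=5, p1=2, p2=8, p3=6, p4=2, p5=2, p6=4, p7=0)

YES — reachable via ⟨α, β⟩ (2 firings)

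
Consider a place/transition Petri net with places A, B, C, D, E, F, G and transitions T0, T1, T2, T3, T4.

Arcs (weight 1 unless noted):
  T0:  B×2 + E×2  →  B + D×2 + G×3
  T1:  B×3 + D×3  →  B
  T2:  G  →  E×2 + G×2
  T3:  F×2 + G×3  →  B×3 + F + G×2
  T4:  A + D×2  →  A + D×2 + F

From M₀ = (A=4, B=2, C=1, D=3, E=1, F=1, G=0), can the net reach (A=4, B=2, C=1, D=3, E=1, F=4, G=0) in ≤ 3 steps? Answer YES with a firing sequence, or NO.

YES — reachable via ⟨T4, T4, T4⟩ (3 firings)

step 1: fire T4:  (A=4, B=2, C=1, D=3, E=1, F=1, G=0) → (A=4, B=2, C=1, D=3, E=1, F=2, G=0)
step 2: fire T4:  (A=4, B=2, C=1, D=3, E=1, F=2, G=0) → (A=4, B=2, C=1, D=3, E=1, F=3, G=0)
step 3: fire T4:  (A=4, B=2, C=1, D=3, E=1, F=3, G=0) → (A=4, B=2, C=1, D=3, E=1, F=4, G=0)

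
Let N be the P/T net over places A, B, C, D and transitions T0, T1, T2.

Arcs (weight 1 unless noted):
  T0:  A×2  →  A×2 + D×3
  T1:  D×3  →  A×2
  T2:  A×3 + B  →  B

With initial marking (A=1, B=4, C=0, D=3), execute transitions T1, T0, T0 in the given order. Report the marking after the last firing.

step 1: fire T1:  (A=1, B=4, C=0, D=3) → (A=3, B=4, C=0, D=0)
step 2: fire T0:  (A=3, B=4, C=0, D=0) → (A=3, B=4, C=0, D=3)
step 3: fire T0:  (A=3, B=4, C=0, D=3) → (A=3, B=4, C=0, D=6)

(A=3, B=4, C=0, D=6)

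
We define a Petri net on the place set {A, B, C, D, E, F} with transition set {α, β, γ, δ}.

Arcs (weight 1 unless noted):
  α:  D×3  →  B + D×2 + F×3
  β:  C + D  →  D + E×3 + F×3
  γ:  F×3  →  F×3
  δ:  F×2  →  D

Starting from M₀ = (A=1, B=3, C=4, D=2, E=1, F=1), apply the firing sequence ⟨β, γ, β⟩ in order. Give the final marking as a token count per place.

step 1: fire β:  (A=1, B=3, C=4, D=2, E=1, F=1) → (A=1, B=3, C=3, D=2, E=4, F=4)
step 2: fire γ:  (A=1, B=3, C=3, D=2, E=4, F=4) → (A=1, B=3, C=3, D=2, E=4, F=4)
step 3: fire β:  (A=1, B=3, C=3, D=2, E=4, F=4) → (A=1, B=3, C=2, D=2, E=7, F=7)

(A=1, B=3, C=2, D=2, E=7, F=7)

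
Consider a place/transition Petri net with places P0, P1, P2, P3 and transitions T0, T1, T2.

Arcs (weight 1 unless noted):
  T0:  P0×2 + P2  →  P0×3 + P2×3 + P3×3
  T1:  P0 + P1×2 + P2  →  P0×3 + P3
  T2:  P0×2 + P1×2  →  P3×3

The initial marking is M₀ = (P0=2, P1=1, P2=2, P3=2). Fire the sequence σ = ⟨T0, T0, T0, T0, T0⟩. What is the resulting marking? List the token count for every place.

(P0=7, P1=1, P2=12, P3=17)

step 1: fire T0:  (P0=2, P1=1, P2=2, P3=2) → (P0=3, P1=1, P2=4, P3=5)
step 2: fire T0:  (P0=3, P1=1, P2=4, P3=5) → (P0=4, P1=1, P2=6, P3=8)
step 3: fire T0:  (P0=4, P1=1, P2=6, P3=8) → (P0=5, P1=1, P2=8, P3=11)
step 4: fire T0:  (P0=5, P1=1, P2=8, P3=11) → (P0=6, P1=1, P2=10, P3=14)
step 5: fire T0:  (P0=6, P1=1, P2=10, P3=14) → (P0=7, P1=1, P2=12, P3=17)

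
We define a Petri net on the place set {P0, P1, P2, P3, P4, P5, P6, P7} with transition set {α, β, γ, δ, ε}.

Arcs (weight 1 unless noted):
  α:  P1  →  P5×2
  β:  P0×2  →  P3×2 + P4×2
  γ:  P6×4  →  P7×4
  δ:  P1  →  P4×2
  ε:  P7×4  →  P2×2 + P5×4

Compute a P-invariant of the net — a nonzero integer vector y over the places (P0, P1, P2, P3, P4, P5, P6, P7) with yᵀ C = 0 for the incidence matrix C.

y = (P0:1, P1:0, P2:0, P3:1, P4:0, P5:0, P6:0, P7:0)

Incidence matrix C (rows=places, cols=transitions):
        α    β    γ    δ    ε
   P0   0   -2    0    0    0
   P1  -1    0    0   -1    0
   P2   0    0    0    0    2
   P3   0    2    0    0    0
   P4   0    2    0    2    0
   P5   2    0    0    0    4
   P6   0    0   -4    0    0
   P7   0    0    4    0   -4

Candidate y = [1, 0, 0, 1, 0, 0, 0, 0]; check y·C column-wise:
  col α: 1·0 + 0·-1 + 1·0 + 0·2 = 0
  col β: 1·-2 + 1·2 + 0·2 = 0
  col γ: 1·0 + 1·0 + 0·-4 + 0·4 = 0
  col δ: 1·0 + 0·-1 + 1·0 + 0·2 = 0
  col ε: 1·0 + 0·2 + 1·0 + 0·4 + 0·-4 = 0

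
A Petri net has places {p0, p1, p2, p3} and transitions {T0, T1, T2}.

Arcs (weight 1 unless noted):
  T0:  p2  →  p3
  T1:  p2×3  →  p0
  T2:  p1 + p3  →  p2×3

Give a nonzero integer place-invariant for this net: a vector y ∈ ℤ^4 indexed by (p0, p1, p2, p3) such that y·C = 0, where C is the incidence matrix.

Incidence matrix C (rows=places, cols=transitions):
       T0   T1   T2
   p0   0    1    0
   p1   0    0   -1
   p2  -1   -3    3
   p3   1    0   -1

Candidate y = [3, 2, 1, 1]; check y·C column-wise:
  col T0: 3·0 + 2·0 + 1·-1 + 1·1 = 0
  col T1: 3·1 + 2·0 + 1·-3 + 1·0 = 0
  col T2: 3·0 + 2·-1 + 1·3 + 1·-1 = 0

y = (p0:3, p1:2, p2:1, p3:1)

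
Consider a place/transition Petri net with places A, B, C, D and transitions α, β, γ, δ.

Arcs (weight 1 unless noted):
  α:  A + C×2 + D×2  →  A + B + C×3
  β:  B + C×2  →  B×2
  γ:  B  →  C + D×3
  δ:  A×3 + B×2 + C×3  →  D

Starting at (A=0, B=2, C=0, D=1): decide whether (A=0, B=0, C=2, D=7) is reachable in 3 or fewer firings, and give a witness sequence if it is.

step 1: fire γ:  (A=0, B=2, C=0, D=1) → (A=0, B=1, C=1, D=4)
step 2: fire γ:  (A=0, B=1, C=1, D=4) → (A=0, B=0, C=2, D=7)

YES — reachable via ⟨γ, γ⟩ (2 firings)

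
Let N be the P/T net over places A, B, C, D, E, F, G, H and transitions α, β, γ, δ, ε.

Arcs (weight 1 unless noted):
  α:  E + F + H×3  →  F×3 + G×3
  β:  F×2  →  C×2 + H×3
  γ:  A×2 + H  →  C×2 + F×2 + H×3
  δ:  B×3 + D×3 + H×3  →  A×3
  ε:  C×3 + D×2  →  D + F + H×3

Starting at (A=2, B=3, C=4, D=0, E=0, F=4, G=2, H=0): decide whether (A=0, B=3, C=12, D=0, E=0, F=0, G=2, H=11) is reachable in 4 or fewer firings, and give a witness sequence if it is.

step 1: fire β:  (A=2, B=3, C=4, D=0, E=0, F=4, G=2, H=0) → (A=2, B=3, C=6, D=0, E=0, F=2, G=2, H=3)
step 2: fire β:  (A=2, B=3, C=6, D=0, E=0, F=2, G=2, H=3) → (A=2, B=3, C=8, D=0, E=0, F=0, G=2, H=6)
step 3: fire γ:  (A=2, B=3, C=8, D=0, E=0, F=0, G=2, H=6) → (A=0, B=3, C=10, D=0, E=0, F=2, G=2, H=8)
step 4: fire β:  (A=0, B=3, C=10, D=0, E=0, F=2, G=2, H=8) → (A=0, B=3, C=12, D=0, E=0, F=0, G=2, H=11)

YES — reachable via ⟨β, β, γ, β⟩ (4 firings)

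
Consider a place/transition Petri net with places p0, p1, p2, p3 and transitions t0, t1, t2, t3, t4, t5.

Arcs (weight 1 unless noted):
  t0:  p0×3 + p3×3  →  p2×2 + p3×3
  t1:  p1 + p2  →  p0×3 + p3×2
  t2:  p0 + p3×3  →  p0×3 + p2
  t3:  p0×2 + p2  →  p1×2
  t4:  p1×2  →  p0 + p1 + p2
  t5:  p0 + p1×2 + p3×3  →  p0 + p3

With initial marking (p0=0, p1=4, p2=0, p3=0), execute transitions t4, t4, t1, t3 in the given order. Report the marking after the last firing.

(p0=3, p1=3, p2=0, p3=2)

step 1: fire t4:  (p0=0, p1=4, p2=0, p3=0) → (p0=1, p1=3, p2=1, p3=0)
step 2: fire t4:  (p0=1, p1=3, p2=1, p3=0) → (p0=2, p1=2, p2=2, p3=0)
step 3: fire t1:  (p0=2, p1=2, p2=2, p3=0) → (p0=5, p1=1, p2=1, p3=2)
step 4: fire t3:  (p0=5, p1=1, p2=1, p3=2) → (p0=3, p1=3, p2=0, p3=2)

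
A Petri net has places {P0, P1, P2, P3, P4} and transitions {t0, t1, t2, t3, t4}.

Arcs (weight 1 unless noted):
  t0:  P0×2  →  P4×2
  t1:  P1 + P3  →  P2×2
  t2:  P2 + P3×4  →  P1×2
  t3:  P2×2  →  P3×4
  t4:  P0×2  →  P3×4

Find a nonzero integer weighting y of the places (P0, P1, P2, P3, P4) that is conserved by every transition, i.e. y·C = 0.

Incidence matrix C (rows=places, cols=transitions):
       t0   t1   t2   t3   t4
   P0  -2    0    0    0   -2
   P1   0   -1    2    0    0
   P2   0    2   -1   -2    0
   P3   0   -1   -4    4    4
   P4   2    0    0    0    0

Candidate y = [2, 3, 2, 1, 2]; check y·C column-wise:
  col t0: 2·-2 + 3·0 + 2·0 + 1·0 + 2·2 = 0
  col t1: 2·0 + 3·-1 + 2·2 + 1·-1 + 2·0 = 0
  col t2: 2·0 + 3·2 + 2·-1 + 1·-4 + 2·0 = 0
  col t3: 2·0 + 3·0 + 2·-2 + 1·4 + 2·0 = 0
  col t4: 2·-2 + 3·0 + 2·0 + 1·4 + 2·0 = 0

y = (P0:2, P1:3, P2:2, P3:1, P4:2)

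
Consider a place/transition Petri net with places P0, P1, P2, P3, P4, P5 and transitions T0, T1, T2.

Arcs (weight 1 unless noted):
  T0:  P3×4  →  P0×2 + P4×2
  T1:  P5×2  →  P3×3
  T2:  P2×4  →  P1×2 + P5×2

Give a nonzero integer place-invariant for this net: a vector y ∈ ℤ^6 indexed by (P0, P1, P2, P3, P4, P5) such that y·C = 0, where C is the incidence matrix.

Incidence matrix C (rows=places, cols=transitions):
       T0   T1   T2
   P0   2    0    0
   P1   0    0    2
   P2   0    0   -4
   P3  -4    3    0
   P4   2    0    0
   P5   0   -2    2

Candidate y = [0, 2, 1, 0, 0, 0]; check y·C column-wise:
  col T0: 0·2 + 2·0 + 1·0 + 0·-4 + 0·2 = 0
  col T1: 2·0 + 1·0 + 0·3 + 0·-2 = 0
  col T2: 2·2 + 1·-4 + 0·2 = 0

y = (P0:0, P1:2, P2:1, P3:0, P4:0, P5:0)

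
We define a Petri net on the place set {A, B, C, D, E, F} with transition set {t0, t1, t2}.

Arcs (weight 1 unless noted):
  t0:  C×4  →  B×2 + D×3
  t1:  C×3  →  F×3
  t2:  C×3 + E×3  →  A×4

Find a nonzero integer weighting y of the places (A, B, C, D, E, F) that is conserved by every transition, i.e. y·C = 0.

Incidence matrix C (rows=places, cols=transitions):
       t0   t1   t2
    A   0    0    4
    B   2    0    0
    C  -4   -3   -3
    D   3    0    0
    E   0    0   -3
    F   0    3    0

Candidate y = [0, 3, 0, -2, 0, 0]; check y·C column-wise:
  col t0: 3·2 + 0·-4 + -2·3 = 0
  col t1: 3·0 + 0·-3 + -2·0 + 0·3 = 0
  col t2: 0·4 + 3·0 + 0·-3 + -2·0 + 0·-3 = 0

y = (A:0, B:3, C:0, D:-2, E:0, F:0)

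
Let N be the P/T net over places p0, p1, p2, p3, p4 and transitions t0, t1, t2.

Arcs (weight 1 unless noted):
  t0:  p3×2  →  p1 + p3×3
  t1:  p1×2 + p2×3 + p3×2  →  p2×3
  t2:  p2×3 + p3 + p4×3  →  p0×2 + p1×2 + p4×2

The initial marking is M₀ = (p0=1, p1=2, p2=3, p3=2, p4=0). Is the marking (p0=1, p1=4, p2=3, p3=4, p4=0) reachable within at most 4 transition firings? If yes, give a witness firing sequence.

step 1: fire t0:  (p0=1, p1=2, p2=3, p3=2, p4=0) → (p0=1, p1=3, p2=3, p3=3, p4=0)
step 2: fire t0:  (p0=1, p1=3, p2=3, p3=3, p4=0) → (p0=1, p1=4, p2=3, p3=4, p4=0)

YES — reachable via ⟨t0, t0⟩ (2 firings)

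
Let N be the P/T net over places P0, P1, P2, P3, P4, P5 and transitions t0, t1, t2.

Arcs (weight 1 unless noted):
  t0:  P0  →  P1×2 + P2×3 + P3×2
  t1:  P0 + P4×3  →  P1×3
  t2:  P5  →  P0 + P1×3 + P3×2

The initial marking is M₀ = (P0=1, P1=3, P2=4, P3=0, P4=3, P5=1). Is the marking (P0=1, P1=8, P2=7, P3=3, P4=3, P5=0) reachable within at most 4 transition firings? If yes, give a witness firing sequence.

depth 0: 1 marking
depth 1: 4 markings reached so far
depth 2: 6 markings reached so far
depth 3: 8 markings reached so far
depth 4: 8 markings reached so far
(frontier empty at depth 4; search complete)
target is not among the 8 markings reachable within 4 steps

NO — not reachable within 4 firings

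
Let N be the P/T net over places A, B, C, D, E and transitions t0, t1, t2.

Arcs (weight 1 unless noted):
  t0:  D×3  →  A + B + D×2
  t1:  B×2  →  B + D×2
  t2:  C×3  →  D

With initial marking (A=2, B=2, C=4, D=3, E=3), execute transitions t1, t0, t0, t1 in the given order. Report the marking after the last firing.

step 1: fire t1:  (A=2, B=2, C=4, D=3, E=3) → (A=2, B=1, C=4, D=5, E=3)
step 2: fire t0:  (A=2, B=1, C=4, D=5, E=3) → (A=3, B=2, C=4, D=4, E=3)
step 3: fire t0:  (A=3, B=2, C=4, D=4, E=3) → (A=4, B=3, C=4, D=3, E=3)
step 4: fire t1:  (A=4, B=3, C=4, D=3, E=3) → (A=4, B=2, C=4, D=5, E=3)

(A=4, B=2, C=4, D=5, E=3)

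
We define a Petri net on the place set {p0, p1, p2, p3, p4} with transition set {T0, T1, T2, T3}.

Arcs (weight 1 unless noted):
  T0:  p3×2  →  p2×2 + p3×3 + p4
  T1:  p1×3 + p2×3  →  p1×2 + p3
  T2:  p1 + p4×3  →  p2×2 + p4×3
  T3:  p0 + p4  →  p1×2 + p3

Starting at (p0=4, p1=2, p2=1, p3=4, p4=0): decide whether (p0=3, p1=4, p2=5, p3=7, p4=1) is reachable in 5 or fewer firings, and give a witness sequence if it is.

YES — reachable via ⟨T0, T0, T3⟩ (3 firings)

step 1: fire T0:  (p0=4, p1=2, p2=1, p3=4, p4=0) → (p0=4, p1=2, p2=3, p3=5, p4=1)
step 2: fire T0:  (p0=4, p1=2, p2=3, p3=5, p4=1) → (p0=4, p1=2, p2=5, p3=6, p4=2)
step 3: fire T3:  (p0=4, p1=2, p2=5, p3=6, p4=2) → (p0=3, p1=4, p2=5, p3=7, p4=1)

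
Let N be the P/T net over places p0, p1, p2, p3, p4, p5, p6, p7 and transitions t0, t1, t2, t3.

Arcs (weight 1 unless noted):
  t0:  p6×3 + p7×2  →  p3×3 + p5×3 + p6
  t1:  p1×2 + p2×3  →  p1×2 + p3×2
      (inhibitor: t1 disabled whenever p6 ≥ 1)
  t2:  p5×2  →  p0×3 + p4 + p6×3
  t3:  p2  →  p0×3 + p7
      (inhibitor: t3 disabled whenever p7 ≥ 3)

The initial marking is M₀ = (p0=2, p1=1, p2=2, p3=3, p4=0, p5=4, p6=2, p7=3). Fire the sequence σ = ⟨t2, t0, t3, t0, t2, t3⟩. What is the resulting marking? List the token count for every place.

step 1: fire t2:  (p0=2, p1=1, p2=2, p3=3, p4=0, p5=4, p6=2, p7=3) → (p0=5, p1=1, p2=2, p3=3, p4=1, p5=2, p6=5, p7=3)
step 2: fire t0:  (p0=5, p1=1, p2=2, p3=3, p4=1, p5=2, p6=5, p7=3) → (p0=5, p1=1, p2=2, p3=6, p4=1, p5=5, p6=3, p7=1)
step 3: fire t3:  (p0=5, p1=1, p2=2, p3=6, p4=1, p5=5, p6=3, p7=1) → (p0=8, p1=1, p2=1, p3=6, p4=1, p5=5, p6=3, p7=2)
step 4: fire t0:  (p0=8, p1=1, p2=1, p3=6, p4=1, p5=5, p6=3, p7=2) → (p0=8, p1=1, p2=1, p3=9, p4=1, p5=8, p6=1, p7=0)
step 5: fire t2:  (p0=8, p1=1, p2=1, p3=9, p4=1, p5=8, p6=1, p7=0) → (p0=11, p1=1, p2=1, p3=9, p4=2, p5=6, p6=4, p7=0)
step 6: fire t3:  (p0=11, p1=1, p2=1, p3=9, p4=2, p5=6, p6=4, p7=0) → (p0=14, p1=1, p2=0, p3=9, p4=2, p5=6, p6=4, p7=1)

(p0=14, p1=1, p2=0, p3=9, p4=2, p5=6, p6=4, p7=1)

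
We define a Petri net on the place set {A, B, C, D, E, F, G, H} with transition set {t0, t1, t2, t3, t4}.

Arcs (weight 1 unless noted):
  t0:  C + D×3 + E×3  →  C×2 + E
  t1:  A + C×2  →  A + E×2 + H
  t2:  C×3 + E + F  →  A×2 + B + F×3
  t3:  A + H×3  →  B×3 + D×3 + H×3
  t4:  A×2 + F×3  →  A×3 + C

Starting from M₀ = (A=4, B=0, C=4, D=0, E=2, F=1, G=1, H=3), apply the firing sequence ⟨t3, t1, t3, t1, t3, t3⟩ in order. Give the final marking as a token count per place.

(A=0, B=12, C=0, D=12, E=6, F=1, G=1, H=5)

step 1: fire t3:  (A=4, B=0, C=4, D=0, E=2, F=1, G=1, H=3) → (A=3, B=3, C=4, D=3, E=2, F=1, G=1, H=3)
step 2: fire t1:  (A=3, B=3, C=4, D=3, E=2, F=1, G=1, H=3) → (A=3, B=3, C=2, D=3, E=4, F=1, G=1, H=4)
step 3: fire t3:  (A=3, B=3, C=2, D=3, E=4, F=1, G=1, H=4) → (A=2, B=6, C=2, D=6, E=4, F=1, G=1, H=4)
step 4: fire t1:  (A=2, B=6, C=2, D=6, E=4, F=1, G=1, H=4) → (A=2, B=6, C=0, D=6, E=6, F=1, G=1, H=5)
step 5: fire t3:  (A=2, B=6, C=0, D=6, E=6, F=1, G=1, H=5) → (A=1, B=9, C=0, D=9, E=6, F=1, G=1, H=5)
step 6: fire t3:  (A=1, B=9, C=0, D=9, E=6, F=1, G=1, H=5) → (A=0, B=12, C=0, D=12, E=6, F=1, G=1, H=5)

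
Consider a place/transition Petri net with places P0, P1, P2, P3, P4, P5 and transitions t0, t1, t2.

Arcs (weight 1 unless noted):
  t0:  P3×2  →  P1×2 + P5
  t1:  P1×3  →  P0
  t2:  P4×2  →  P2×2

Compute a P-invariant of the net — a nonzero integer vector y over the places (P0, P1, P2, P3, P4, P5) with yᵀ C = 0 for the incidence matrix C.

y = (P0:3, P1:1, P2:0, P3:1, P4:0, P5:0)

Incidence matrix C (rows=places, cols=transitions):
       t0   t1   t2
   P0   0    1    0
   P1   2   -3    0
   P2   0    0    2
   P3  -2    0    0
   P4   0    0   -2
   P5   1    0    0

Candidate y = [3, 1, 0, 1, 0, 0]; check y·C column-wise:
  col t0: 3·0 + 1·2 + 1·-2 + 0·1 = 0
  col t1: 3·1 + 1·-3 + 1·0 = 0
  col t2: 3·0 + 1·0 + 0·2 + 1·0 + 0·-2 = 0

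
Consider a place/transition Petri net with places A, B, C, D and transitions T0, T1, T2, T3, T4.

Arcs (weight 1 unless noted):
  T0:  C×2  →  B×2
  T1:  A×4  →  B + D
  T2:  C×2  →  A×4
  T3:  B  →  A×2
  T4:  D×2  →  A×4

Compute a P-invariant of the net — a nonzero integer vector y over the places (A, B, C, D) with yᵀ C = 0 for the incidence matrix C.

Incidence matrix C (rows=places, cols=transitions):
       T0   T1   T2   T3   T4
    A   0   -4    4    2    4
    B   2    1    0   -1    0
    C  -2    0   -2    0    0
    D   0    1    0    0   -2

Candidate y = [1, 2, 2, 2]; check y·C column-wise:
  col T0: 1·0 + 2·2 + 2·-2 + 2·0 = 0
  col T1: 1·-4 + 2·1 + 2·0 + 2·1 = 0
  col T2: 1·4 + 2·0 + 2·-2 + 2·0 = 0
  col T3: 1·2 + 2·-1 + 2·0 + 2·0 = 0
  col T4: 1·4 + 2·0 + 2·0 + 2·-2 = 0

y = (A:1, B:2, C:2, D:2)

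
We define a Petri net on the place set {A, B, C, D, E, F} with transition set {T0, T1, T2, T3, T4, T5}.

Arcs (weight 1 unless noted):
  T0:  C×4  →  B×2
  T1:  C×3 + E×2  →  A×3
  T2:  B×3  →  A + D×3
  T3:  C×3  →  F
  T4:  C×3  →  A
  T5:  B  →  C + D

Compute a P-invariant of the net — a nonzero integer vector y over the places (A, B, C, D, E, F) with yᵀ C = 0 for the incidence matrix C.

y = (A:3, B:2, C:1, D:1, E:3, F:3)

Incidence matrix C (rows=places, cols=transitions):
       T0   T1   T2   T3   T4   T5
    A   0    3    1    0    1    0
    B   2    0   -3    0    0   -1
    C  -4   -3    0   -3   -3    1
    D   0    0    3    0    0    1
    E   0   -2    0    0    0    0
    F   0    0    0    1    0    0

Candidate y = [3, 2, 1, 1, 3, 3]; check y·C column-wise:
  col T0: 3·0 + 2·2 + 1·-4 + 1·0 + 3·0 + 3·0 = 0
  col T1: 3·3 + 2·0 + 1·-3 + 1·0 + 3·-2 + 3·0 = 0
  col T2: 3·1 + 2·-3 + 1·0 + 1·3 + 3·0 + 3·0 = 0
  col T3: 3·0 + 2·0 + 1·-3 + 1·0 + 3·0 + 3·1 = 0
  col T4: 3·1 + 2·0 + 1·-3 + 1·0 + 3·0 + 3·0 = 0
  col T5: 3·0 + 2·-1 + 1·1 + 1·1 + 3·0 + 3·0 = 0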